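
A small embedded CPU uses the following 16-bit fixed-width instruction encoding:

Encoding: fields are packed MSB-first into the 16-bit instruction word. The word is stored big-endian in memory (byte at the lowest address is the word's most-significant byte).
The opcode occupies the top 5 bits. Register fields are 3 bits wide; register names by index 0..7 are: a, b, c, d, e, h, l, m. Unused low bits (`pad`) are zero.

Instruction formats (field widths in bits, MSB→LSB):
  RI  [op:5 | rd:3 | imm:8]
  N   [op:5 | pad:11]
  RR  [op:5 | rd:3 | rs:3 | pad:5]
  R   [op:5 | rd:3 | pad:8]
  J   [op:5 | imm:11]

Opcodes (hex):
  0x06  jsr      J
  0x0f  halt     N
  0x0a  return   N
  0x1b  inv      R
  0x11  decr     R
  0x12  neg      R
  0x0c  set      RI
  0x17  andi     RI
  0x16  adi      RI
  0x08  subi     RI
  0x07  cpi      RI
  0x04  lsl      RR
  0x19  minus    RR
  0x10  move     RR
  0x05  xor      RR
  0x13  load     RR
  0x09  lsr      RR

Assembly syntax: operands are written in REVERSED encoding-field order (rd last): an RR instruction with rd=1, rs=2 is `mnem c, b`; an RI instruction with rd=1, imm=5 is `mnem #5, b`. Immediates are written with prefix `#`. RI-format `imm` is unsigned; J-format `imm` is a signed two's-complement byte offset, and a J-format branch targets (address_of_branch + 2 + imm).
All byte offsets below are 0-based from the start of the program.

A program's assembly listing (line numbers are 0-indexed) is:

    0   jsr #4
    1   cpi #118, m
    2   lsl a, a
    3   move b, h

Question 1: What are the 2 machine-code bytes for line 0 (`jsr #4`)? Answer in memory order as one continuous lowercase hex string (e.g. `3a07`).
0. jsr fields op=0x6:5|imm=4:11 → word 3004h → 30 04

3004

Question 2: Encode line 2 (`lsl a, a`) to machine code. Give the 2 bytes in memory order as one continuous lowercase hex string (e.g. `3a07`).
2000

2. lsl fields op=0x4:5|rd=0:3|rs=0:3|pad=0:5 → word 2000h → 20 00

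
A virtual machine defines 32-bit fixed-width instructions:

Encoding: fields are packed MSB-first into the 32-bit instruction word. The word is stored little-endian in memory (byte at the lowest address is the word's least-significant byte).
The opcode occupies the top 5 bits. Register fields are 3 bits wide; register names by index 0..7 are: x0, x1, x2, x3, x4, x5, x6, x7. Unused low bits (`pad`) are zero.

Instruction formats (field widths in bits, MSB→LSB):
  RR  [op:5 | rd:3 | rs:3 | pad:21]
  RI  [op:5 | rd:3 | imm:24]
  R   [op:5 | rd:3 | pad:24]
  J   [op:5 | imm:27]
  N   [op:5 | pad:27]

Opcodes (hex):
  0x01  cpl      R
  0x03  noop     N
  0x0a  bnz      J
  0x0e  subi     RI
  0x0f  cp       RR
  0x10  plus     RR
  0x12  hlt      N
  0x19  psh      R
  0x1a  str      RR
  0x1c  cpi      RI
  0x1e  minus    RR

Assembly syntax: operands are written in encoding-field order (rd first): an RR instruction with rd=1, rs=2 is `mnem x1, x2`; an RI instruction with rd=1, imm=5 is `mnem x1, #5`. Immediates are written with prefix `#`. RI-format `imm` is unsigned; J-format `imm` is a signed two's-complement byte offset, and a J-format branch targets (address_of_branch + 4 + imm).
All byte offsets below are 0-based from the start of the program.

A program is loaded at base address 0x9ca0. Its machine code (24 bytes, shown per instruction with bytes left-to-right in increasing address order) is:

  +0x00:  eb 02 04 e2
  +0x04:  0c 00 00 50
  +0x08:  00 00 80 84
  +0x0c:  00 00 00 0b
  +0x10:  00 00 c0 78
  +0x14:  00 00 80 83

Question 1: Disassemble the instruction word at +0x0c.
cpl x3

off 0x0c: read 00 00 00 0b as little → 0x0b000000
  top 5b → 0x1 → cpl [R]
  [26:24] rd=3 = x3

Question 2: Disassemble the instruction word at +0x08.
[08] 00 00 80 84 → 0x84800000
  top 5b → 0x10 → plus [RR]
  [26:24] rd=4 = x4
  [23:21] rs=4 = x4

plus x4, x4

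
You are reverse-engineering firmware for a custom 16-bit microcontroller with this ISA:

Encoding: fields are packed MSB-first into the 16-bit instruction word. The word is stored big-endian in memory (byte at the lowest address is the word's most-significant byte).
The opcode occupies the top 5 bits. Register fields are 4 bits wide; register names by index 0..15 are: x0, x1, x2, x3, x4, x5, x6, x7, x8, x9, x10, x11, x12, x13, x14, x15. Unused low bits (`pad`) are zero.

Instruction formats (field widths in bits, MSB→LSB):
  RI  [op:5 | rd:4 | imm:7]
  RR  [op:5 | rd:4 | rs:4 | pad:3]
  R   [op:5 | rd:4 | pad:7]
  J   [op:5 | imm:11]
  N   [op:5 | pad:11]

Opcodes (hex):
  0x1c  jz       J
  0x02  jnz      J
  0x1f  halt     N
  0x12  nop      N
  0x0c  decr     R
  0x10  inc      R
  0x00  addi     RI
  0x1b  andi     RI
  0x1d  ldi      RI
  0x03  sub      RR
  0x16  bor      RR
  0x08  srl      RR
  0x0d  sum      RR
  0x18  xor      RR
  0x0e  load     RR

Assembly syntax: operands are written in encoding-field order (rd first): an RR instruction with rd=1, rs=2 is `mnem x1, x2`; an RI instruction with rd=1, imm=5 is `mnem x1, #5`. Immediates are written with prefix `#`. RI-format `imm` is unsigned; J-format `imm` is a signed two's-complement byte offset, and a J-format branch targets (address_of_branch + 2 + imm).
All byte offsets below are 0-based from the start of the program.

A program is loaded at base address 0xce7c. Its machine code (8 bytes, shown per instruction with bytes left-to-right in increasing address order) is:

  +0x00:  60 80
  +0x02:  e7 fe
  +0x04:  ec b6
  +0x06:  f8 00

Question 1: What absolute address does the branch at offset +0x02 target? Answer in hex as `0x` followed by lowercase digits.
0xce7e

+0x02: e7 fe ⇒ word 0xe7fe (big)
  opcode bits[15:11]=0x1c: jz/J
  imm: (w>>0)&0x7ff=0x7fe (s11→-2) → #-2
  target = base 0xce7c + off 0x02 + 2 + imm -2 = 0xce7e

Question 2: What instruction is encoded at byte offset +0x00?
+0x00: 60 80 ⇒ word 0x6080 (big)
  op=0x6080>>11=0xc ⇒ decr (R)
  rd: (w>>7)&0xf=0x1 → x1

decr x1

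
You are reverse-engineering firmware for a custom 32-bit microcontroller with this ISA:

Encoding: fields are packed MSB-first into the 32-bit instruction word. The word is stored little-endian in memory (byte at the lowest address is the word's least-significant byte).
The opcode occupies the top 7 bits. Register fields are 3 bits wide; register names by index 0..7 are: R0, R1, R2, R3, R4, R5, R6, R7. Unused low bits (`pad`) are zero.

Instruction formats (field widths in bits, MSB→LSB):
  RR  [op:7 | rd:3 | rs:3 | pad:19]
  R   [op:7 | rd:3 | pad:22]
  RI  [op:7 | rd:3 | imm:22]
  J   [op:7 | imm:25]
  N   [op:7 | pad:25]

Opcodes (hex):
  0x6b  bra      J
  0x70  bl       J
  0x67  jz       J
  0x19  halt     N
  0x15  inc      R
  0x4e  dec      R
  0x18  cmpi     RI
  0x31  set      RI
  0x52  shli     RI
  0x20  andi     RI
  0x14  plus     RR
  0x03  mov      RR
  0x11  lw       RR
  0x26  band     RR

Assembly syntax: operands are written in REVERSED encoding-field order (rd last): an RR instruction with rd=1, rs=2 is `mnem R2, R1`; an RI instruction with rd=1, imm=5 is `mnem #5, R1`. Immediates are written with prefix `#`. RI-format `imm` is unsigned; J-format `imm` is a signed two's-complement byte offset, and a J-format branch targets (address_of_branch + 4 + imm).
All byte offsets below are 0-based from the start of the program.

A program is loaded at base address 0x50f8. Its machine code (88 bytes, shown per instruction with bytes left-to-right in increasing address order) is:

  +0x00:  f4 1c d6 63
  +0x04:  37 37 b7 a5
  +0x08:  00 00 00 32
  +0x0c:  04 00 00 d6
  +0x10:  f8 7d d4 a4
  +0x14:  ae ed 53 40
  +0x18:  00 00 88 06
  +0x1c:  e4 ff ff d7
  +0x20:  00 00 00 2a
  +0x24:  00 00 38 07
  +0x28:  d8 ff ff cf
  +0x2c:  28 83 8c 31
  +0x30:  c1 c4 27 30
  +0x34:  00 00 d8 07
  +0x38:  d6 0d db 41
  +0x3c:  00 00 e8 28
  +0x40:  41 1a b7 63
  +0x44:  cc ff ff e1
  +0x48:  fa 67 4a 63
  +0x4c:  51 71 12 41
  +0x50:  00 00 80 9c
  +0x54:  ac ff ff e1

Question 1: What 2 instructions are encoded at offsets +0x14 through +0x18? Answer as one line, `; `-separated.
andi #1306030, R1; mov R1, R2

[14] ae ed 53 40 → 0x4053edae
  top 7b → 0x20 → andi [RI]
  rd@[24:22]=0x1 ⇒ R1
  imm@[21:0]=0x13edae ⇒ #1306030
[18] 00 00 88 06 → 0x06880000
  top 7b → 0x3 → mov [RR]
  rd@[24:22]=0x2 ⇒ R2
  rs@[21:19]=0x1 ⇒ R1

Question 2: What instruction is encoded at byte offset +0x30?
@+30  little-endian(c1 c4 27 30) = 0x3027c4c1
  op=0x3027c4c1>>25=0x18 ⇒ cmpi (RI)
  rd@[24:22]=0x0 ⇒ R0
  imm@[21:0]=0x27c4c1 ⇒ #2606273

cmpi #2606273, R0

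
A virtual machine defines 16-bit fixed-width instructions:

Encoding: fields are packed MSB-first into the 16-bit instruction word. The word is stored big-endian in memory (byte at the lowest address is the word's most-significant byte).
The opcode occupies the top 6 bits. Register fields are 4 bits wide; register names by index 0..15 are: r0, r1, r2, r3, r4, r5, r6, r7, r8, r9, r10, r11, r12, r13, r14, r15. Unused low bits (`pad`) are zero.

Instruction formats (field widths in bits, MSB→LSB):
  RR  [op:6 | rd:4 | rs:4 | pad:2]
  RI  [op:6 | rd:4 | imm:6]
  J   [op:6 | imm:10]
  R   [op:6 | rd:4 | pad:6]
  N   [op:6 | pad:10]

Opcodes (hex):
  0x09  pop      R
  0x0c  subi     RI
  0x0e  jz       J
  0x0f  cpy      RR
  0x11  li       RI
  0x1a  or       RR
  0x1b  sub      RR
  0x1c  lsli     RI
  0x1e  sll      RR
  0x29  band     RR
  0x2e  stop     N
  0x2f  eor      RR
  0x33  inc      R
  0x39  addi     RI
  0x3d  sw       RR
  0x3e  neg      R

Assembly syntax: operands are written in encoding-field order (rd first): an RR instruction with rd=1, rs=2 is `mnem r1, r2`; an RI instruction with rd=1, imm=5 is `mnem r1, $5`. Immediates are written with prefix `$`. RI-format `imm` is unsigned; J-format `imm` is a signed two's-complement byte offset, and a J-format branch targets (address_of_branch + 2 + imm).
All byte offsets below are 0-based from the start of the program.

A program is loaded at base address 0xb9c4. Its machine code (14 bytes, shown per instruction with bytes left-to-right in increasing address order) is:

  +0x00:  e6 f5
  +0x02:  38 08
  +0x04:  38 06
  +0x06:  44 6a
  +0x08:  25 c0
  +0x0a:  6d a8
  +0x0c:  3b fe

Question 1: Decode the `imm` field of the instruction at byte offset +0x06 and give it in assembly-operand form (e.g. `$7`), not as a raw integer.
$42

[06] 44 6a → 0x446a
  op=0x446a>>10=0x11 ⇒ li (RI)
  [9:6] rd=1 = r1
  [5:0] imm=42 = $42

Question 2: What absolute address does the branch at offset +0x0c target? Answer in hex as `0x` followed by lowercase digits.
+0x0c: 3b fe ⇒ word 0x3bfe (big)
  top 6b → 0xe → jz [J]
  imm: (w>>0)&0x3ff=0x3fe (s10→-2) → $-2
  target = base 0xb9c4 + off 0x0c + 2 + imm -2 = 0xb9d0

0xb9d0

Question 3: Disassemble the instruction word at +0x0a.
+0x0a: 6d a8 ⇒ word 0x6da8 (big)
  top 6b → 0x1b → sub [RR]
  rd@[9:6]=0x6 ⇒ r6
  rs@[5:2]=0xa ⇒ r10

sub r6, r10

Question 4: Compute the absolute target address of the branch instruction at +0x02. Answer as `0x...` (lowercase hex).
+0x02: 38 08 ⇒ word 0x3808 (big)
  op=0x3808>>10=0xe ⇒ jz (J)
  imm@[9:0]=0x8 ⇒ $8
  target = base 0xb9c4 + off 0x02 + 2 + imm 8 = 0xb9d0

0xb9d0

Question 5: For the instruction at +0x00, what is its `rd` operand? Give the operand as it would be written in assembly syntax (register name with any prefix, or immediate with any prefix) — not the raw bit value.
r11

off 0x00: read e6 f5 as big → 0xe6f5
  op=0xe6f5>>10=0x39 ⇒ addi (RI)
  rd: (w>>6)&0xf=0xb → r11
  imm: (w>>0)&0x3f=0x35 → $53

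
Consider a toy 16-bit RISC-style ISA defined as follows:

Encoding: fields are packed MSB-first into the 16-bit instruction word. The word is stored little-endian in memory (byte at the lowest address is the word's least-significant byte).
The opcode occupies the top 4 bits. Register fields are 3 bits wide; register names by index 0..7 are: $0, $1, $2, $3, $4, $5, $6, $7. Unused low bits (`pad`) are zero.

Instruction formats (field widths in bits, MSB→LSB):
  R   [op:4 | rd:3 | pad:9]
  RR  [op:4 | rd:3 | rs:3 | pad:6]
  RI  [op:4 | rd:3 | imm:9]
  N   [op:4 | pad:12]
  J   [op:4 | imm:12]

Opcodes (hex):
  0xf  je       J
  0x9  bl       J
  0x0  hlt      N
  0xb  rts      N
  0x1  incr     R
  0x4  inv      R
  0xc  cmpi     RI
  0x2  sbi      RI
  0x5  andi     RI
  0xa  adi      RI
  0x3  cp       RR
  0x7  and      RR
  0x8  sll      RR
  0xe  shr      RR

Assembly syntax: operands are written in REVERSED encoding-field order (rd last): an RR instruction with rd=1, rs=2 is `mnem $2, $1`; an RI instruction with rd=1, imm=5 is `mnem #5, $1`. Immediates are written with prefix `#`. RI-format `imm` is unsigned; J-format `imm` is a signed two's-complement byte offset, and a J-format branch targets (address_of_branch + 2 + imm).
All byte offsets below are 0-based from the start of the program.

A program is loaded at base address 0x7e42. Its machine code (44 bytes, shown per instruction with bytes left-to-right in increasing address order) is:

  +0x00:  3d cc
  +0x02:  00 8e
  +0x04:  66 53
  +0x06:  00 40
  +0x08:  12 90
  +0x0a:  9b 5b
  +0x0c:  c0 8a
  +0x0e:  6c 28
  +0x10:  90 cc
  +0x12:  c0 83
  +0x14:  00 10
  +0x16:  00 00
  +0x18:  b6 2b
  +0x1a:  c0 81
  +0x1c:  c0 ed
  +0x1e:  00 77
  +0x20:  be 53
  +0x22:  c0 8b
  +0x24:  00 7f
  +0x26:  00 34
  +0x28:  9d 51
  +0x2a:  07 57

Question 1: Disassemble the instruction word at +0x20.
andi #446, $1

+0x20: be 53 ⇒ word 0x53be (little)
  opcode bits[15:12]=0x5: andi/RI
  rd: (w>>9)&0x7=0x1 → $1
  imm: (w>>0)&0x1ff=0x1be → #446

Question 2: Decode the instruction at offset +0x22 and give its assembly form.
off 0x22: read c0 8b as little → 0x8bc0
  opcode bits[15:12]=0x8: sll/RR
  rd@[11:9]=0x5 ⇒ $5
  rs@[8:6]=0x7 ⇒ $7

sll $7, $5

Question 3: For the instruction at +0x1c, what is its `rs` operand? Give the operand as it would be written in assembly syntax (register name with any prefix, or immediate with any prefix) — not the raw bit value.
+0x1c: c0 ed ⇒ word 0xedc0 (little)
  opcode bits[15:12]=0xe: shr/RR
  rd: (w>>9)&0x7=0x6 → $6
  rs: (w>>6)&0x7=0x7 → $7

$7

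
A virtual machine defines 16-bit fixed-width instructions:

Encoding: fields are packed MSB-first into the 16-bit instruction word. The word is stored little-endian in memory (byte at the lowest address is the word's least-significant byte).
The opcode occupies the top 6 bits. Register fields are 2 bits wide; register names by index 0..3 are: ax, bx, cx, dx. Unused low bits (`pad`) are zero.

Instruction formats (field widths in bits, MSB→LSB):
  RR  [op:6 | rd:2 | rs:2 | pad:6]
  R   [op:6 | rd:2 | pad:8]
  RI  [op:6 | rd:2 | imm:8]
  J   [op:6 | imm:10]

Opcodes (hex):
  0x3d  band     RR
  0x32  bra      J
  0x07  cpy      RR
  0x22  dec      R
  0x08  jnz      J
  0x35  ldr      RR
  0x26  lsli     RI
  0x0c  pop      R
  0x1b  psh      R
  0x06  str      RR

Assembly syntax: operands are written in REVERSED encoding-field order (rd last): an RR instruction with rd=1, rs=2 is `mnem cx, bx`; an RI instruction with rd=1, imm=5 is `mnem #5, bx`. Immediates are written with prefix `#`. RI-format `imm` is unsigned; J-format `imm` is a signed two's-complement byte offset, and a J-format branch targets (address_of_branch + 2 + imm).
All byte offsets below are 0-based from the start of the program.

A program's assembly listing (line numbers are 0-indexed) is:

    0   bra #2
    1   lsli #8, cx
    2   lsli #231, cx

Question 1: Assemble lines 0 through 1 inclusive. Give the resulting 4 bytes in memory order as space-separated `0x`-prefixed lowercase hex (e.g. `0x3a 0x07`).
0x02 0xc8 0x08 0x9a

line 0 (bra): pack op=0x32:6|imm=2:10 = 0xc802; little→ 02 c8
line 1 (lsli): pack op=0x26:6|rd=2:2|imm=8:8 = 0x9a08; little→ 08 9a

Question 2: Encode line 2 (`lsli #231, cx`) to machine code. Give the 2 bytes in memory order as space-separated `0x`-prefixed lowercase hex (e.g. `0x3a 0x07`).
0xe7 0x9a

line 2 (lsli): pack op=0x26:6|rd=2:2|imm=231:8 = 0x9ae7; little→ e7 9a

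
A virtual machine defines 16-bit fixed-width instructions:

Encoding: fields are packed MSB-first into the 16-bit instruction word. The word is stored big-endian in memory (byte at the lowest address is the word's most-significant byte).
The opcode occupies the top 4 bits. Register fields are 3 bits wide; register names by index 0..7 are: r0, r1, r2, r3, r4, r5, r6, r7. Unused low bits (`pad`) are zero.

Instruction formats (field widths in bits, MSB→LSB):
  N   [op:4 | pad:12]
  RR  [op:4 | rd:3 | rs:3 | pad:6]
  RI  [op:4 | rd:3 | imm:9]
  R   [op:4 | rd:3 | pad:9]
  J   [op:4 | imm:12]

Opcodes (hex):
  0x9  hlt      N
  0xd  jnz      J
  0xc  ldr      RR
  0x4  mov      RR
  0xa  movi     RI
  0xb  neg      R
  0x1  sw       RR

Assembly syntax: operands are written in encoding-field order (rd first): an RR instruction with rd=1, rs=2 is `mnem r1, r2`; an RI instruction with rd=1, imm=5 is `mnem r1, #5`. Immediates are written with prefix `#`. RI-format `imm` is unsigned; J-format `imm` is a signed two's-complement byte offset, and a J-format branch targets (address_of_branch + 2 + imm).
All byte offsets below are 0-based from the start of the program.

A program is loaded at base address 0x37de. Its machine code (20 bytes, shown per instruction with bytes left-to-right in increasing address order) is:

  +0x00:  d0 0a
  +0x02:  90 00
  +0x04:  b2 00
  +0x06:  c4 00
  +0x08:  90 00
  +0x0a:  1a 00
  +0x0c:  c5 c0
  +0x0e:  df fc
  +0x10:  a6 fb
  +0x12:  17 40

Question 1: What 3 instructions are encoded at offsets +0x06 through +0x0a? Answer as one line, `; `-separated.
ldr r2, r0; hlt; sw r5, r0

[06] c4 00 → 0xc400
  opcode bits[15:12]=0xc: ldr/RR
  [11:9] rd=2 = r2
  [8:6] rs=0 = r0
[08] 90 00 → 0x9000
  opcode bits[15:12]=0x9: hlt/N
[0a] 1a 00 → 0x1a00
  opcode bits[15:12]=0x1: sw/RR
  [11:9] rd=5 = r5
  [8:6] rs=0 = r0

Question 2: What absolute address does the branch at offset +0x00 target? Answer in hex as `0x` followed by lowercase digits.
@+00  big-endian(d0 0a) = 0xd00a
  opcode bits[15:12]=0xd: jnz/J
  imm@[11:0]=0xa ⇒ #10
  target = base 0x37de + off 0x00 + 2 + imm 10 = 0x37ea

0x37ea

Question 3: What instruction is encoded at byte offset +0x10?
@+10  big-endian(a6 fb) = 0xa6fb
  opcode bits[15:12]=0xa: movi/RI
  rd: (w>>9)&0x7=0x3 → r3
  imm: (w>>0)&0x1ff=0xfb → #251

movi r3, #251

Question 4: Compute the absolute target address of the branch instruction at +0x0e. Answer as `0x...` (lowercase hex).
off 0x0e: read df fc as big → 0xdffc
  op=0xdffc>>12=0xd ⇒ jnz (J)
  [11:0] imm=4092 (s12→-4) = #-4
  target = base 0x37de + off 0x0e + 2 + imm -4 = 0x37ea

0x37ea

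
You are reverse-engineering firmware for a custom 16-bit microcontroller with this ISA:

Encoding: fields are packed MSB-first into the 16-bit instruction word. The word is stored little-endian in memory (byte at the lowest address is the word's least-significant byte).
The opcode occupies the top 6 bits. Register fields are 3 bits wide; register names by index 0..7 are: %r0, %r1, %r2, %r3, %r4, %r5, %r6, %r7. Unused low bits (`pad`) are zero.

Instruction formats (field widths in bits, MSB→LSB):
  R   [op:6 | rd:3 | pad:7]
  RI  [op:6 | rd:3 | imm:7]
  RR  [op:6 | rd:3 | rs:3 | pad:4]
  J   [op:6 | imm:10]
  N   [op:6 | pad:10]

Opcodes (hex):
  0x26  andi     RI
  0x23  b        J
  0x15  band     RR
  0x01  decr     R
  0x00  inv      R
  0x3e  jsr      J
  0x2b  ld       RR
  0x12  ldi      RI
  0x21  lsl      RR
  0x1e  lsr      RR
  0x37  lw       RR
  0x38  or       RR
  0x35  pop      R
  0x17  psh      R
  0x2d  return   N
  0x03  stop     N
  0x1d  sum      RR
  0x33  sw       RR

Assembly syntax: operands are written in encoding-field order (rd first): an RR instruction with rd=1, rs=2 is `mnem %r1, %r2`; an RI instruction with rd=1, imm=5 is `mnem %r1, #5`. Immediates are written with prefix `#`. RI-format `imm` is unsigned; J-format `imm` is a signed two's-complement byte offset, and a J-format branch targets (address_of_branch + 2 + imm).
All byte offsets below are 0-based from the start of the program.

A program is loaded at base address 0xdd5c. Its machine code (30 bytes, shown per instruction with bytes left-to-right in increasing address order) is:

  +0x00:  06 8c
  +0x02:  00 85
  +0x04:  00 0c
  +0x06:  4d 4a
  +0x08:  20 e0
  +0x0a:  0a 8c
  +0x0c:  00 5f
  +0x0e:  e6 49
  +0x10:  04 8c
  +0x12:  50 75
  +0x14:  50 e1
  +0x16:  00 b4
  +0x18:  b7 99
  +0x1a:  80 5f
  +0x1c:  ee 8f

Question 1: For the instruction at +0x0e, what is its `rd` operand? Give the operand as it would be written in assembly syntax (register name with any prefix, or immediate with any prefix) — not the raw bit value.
%r3

+0x0e: e6 49 ⇒ word 0x49e6 (little)
  opcode bits[15:10]=0x12: ldi/RI
  [9:7] rd=3 = %r3
  [6:0] imm=102 = #102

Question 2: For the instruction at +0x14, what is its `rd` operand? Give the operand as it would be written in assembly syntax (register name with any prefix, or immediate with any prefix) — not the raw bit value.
%r2

@+14  little-endian(50 e1) = 0xe150
  top 6b → 0x38 → or [RR]
  rd@[9:7]=0x2 ⇒ %r2
  rs@[6:4]=0x5 ⇒ %r5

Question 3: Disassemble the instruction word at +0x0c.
off 0x0c: read 00 5f as little → 0x5f00
  top 6b → 0x17 → psh [R]
  rd@[9:7]=0x6 ⇒ %r6

psh %r6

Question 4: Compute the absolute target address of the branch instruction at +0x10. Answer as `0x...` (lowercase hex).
[10] 04 8c → 0x8c04
  opcode bits[15:10]=0x23: b/J
  imm@[9:0]=0x4 ⇒ #4
  target = base 0xdd5c + off 0x10 + 2 + imm 4 = 0xdd72

0xdd72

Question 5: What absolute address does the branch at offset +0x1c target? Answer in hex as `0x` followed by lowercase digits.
@+1c  little-endian(ee 8f) = 0x8fee
  top 6b → 0x23 → b [J]
  imm@[9:0]=0x3ee (s10→-18) ⇒ #-18
  target = base 0xdd5c + off 0x1c + 2 + imm -18 = 0xdd68

0xdd68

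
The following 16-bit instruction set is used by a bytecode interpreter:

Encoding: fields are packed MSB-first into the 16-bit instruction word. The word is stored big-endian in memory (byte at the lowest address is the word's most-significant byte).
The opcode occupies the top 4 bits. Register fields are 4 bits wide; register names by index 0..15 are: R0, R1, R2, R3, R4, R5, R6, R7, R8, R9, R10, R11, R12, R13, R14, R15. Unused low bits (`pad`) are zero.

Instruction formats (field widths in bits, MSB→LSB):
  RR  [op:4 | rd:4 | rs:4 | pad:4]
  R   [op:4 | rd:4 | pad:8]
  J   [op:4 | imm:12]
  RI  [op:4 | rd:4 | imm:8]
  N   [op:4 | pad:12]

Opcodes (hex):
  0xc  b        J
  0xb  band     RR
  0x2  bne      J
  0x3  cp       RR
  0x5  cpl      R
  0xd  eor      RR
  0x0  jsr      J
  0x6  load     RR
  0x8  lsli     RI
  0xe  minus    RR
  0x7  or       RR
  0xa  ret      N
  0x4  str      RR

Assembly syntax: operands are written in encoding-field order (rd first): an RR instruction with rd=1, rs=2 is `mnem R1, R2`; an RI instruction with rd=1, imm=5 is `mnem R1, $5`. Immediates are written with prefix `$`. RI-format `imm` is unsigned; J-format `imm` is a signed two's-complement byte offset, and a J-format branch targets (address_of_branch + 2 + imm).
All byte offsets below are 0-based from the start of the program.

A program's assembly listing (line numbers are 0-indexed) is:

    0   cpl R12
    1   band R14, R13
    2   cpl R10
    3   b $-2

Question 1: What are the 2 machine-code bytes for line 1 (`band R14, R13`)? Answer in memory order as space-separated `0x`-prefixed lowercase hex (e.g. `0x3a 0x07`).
0xbe 0xd0

line 1 (band): pack op=0xb:4|rd=14:4|rs=13:4|pad=0:4 = 0xbed0; big→ be d0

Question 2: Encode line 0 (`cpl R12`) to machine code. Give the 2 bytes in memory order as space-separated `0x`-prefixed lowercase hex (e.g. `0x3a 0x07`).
0. cpl fields op=0x5:4|rd=12:4|pad=0:8 → word 5c00h → 5c 00

0x5c 0x00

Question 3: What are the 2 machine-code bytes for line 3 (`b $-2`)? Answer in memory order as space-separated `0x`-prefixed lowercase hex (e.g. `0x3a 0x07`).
L3: b op=0xc:4|imm=-2:12 ⇒ 0xcffe ⇒ big cf fe

0xcf 0xfe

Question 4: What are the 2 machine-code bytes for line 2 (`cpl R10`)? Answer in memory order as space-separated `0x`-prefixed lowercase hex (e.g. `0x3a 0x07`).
0x5a 0x00

line 2 (cpl): pack op=0x5:4|rd=10:4|pad=0:8 = 0x5a00; big→ 5a 00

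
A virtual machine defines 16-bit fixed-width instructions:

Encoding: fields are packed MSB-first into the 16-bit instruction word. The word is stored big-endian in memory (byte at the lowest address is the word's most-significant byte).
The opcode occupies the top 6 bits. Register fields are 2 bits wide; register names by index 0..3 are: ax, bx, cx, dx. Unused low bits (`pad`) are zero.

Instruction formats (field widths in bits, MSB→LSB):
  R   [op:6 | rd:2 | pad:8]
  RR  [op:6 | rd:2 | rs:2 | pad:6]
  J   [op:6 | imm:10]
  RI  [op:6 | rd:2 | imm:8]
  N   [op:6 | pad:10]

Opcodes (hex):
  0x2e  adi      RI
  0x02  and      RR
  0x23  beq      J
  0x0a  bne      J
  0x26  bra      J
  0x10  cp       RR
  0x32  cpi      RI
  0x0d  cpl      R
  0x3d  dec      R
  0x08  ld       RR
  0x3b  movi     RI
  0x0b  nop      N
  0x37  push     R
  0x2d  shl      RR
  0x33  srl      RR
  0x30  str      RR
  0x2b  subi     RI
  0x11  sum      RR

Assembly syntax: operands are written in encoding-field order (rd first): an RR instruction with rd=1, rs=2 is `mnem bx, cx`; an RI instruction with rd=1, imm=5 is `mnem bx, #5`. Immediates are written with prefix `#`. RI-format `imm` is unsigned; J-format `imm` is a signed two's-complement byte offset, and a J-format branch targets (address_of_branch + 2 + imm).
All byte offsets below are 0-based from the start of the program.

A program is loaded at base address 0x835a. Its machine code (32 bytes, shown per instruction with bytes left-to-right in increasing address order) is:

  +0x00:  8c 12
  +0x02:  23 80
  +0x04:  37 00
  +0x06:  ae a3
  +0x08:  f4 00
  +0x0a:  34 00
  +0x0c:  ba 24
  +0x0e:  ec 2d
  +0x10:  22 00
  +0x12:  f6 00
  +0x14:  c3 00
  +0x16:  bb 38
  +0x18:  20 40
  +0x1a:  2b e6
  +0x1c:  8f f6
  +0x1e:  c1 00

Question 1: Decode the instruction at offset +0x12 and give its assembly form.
[12] f6 00 → 0xf600
  op=0xf600>>10=0x3d ⇒ dec (R)
  rd: (w>>8)&0x3=0x2 → cx

dec cx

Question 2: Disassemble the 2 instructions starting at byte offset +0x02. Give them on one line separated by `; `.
+0x02: 23 80 ⇒ word 0x2380 (big)
  top 6b → 0x8 → ld [RR]
  [9:8] rd=3 = dx
  [7:6] rs=2 = cx
+0x04: 37 00 ⇒ word 0x3700 (big)
  top 6b → 0xd → cpl [R]
  [9:8] rd=3 = dx

ld dx, cx; cpl dx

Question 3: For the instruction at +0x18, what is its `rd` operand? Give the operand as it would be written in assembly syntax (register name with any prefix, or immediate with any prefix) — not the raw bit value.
[18] 20 40 → 0x2040
  op=0x2040>>10=0x8 ⇒ ld (RR)
  [9:8] rd=0 = ax
  [7:6] rs=1 = bx

ax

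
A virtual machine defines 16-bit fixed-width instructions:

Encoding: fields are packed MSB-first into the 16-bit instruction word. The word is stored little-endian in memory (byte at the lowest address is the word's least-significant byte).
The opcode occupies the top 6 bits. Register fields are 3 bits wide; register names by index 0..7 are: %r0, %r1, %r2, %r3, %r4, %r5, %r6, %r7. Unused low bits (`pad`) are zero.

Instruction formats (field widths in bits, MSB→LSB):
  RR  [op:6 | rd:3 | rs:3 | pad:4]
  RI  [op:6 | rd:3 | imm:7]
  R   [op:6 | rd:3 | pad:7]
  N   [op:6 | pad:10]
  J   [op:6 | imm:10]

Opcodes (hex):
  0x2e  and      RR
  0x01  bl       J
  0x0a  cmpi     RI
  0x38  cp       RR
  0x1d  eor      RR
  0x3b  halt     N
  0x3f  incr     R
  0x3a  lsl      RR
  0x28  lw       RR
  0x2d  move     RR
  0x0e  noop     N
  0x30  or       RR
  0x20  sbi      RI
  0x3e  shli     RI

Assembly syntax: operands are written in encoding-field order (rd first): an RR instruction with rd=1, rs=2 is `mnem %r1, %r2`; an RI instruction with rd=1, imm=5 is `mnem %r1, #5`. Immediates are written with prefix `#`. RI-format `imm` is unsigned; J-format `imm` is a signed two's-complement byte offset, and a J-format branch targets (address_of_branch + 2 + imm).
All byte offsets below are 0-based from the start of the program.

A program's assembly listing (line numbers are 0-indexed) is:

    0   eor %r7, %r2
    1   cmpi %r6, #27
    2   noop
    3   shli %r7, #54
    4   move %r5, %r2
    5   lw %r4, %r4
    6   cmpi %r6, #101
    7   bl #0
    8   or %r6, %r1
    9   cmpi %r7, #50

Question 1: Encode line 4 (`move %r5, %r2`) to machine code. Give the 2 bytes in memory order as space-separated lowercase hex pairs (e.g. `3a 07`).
L4: move op=0x2d:6|rd=5:3|rs=2:3|pad=0:4 ⇒ 0xb6a0 ⇒ little a0 b6

a0 b6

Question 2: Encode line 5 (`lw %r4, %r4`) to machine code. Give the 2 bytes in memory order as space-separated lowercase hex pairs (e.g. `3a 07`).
40 a2

5. lw fields op=0x28:6|rd=4:3|rs=4:3|pad=0:4 → word a240h → 40 a2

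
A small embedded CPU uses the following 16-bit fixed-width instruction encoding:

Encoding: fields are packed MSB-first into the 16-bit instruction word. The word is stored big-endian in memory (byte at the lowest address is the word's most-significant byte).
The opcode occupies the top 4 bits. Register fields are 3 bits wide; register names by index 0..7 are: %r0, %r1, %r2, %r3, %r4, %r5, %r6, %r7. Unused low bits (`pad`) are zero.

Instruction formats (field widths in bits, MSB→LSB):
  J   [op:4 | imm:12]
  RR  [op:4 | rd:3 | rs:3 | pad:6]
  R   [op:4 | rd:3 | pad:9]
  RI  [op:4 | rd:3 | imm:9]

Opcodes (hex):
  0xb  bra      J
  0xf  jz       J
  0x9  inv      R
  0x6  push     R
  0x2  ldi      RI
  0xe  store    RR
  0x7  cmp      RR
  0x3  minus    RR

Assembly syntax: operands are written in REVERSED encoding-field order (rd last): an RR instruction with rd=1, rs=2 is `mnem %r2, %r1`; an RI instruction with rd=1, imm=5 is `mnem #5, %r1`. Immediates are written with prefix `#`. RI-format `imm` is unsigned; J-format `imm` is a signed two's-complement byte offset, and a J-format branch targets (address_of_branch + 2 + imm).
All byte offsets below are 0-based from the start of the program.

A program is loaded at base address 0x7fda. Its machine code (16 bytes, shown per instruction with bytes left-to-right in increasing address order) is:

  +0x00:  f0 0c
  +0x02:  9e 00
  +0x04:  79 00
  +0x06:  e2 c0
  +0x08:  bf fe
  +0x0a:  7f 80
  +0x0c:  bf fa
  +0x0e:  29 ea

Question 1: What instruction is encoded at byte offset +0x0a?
off 0x0a: read 7f 80 as big → 0x7f80
  top 4b → 0x7 → cmp [RR]
  rd@[11:9]=0x7 ⇒ %r7
  rs@[8:6]=0x6 ⇒ %r6

cmp %r6, %r7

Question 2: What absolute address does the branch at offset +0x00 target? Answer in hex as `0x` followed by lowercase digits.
0x7fe8

@+00  big-endian(f0 0c) = 0xf00c
  top 4b → 0xf → jz [J]
  [11:0] imm=12 = #12
  target = base 0x7fda + off 0x00 + 2 + imm 12 = 0x7fe8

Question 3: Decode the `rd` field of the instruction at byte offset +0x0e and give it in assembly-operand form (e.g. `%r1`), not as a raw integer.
%r4

@+0e  big-endian(29 ea) = 0x29ea
  top 4b → 0x2 → ldi [RI]
  [11:9] rd=4 = %r4
  [8:0] imm=490 = #490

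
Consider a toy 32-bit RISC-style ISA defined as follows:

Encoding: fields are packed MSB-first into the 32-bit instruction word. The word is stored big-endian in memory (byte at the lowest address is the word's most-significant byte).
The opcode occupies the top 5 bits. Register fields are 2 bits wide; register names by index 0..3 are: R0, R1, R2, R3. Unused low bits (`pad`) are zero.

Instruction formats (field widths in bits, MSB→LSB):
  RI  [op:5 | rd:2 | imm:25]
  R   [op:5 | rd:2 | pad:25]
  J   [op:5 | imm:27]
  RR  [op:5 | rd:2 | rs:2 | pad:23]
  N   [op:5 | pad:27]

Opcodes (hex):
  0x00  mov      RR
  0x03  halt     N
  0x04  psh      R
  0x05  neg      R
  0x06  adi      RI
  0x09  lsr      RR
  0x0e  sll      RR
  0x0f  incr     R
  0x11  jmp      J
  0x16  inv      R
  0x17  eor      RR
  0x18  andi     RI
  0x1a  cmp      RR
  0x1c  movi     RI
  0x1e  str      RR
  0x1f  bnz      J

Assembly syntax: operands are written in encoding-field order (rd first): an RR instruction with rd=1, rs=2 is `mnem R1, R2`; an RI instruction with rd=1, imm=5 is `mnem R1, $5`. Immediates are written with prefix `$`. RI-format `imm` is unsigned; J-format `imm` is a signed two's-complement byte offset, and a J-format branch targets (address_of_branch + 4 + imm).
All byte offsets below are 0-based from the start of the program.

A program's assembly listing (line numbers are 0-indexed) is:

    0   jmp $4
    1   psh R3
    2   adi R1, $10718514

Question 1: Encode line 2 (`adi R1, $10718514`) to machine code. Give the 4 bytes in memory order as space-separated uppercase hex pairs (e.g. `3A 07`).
2. adi fields op=0x6:5|rd=1:2|imm=10718514:25 → word 32a38d32h → 32 a3 8d 32

32 A3 8D 32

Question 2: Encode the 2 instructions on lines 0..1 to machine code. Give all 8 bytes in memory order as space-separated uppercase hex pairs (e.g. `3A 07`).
0. jmp fields op=0x11:5|imm=4:27 → word 88000004h → 88 00 00 04
1. psh fields op=0x4:5|rd=3:2|pad=0:25 → word 26000000h → 26 00 00 00

88 00 00 04 26 00 00 00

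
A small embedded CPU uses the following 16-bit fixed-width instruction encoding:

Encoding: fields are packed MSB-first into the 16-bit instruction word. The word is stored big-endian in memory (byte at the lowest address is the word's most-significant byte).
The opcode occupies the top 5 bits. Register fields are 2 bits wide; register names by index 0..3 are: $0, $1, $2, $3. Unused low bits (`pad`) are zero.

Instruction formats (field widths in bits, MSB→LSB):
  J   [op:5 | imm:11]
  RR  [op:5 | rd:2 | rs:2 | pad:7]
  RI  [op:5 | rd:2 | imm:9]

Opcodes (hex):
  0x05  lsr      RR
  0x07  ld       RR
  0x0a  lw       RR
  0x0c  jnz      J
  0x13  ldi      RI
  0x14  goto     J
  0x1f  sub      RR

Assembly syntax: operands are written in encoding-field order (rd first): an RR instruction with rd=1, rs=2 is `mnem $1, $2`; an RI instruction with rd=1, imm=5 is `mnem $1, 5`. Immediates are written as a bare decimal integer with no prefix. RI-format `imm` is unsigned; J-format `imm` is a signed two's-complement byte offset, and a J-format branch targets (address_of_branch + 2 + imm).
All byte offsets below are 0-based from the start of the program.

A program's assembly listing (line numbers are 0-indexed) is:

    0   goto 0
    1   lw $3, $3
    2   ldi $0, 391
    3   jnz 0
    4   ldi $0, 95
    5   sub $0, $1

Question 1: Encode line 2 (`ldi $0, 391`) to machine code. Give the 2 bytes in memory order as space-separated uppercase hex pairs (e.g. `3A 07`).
line 2 (ldi): pack op=0x13:5|rd=0:2|imm=391:9 = 0x9987; big→ 99 87

99 87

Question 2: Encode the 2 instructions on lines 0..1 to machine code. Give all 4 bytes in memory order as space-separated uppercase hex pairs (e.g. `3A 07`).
A0 00 57 80

0. goto fields op=0x14:5|imm=0:11 → word a000h → a0 00
1. lw fields op=0xa:5|rd=3:2|rs=3:2|pad=0:7 → word 5780h → 57 80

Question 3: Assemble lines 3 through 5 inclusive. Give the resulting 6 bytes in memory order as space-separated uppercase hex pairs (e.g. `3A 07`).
60 00 98 5F F8 80

3. jnz fields op=0xc:5|imm=0:11 → word 6000h → 60 00
4. ldi fields op=0x13:5|rd=0:2|imm=95:9 → word 985fh → 98 5f
5. sub fields op=0x1f:5|rd=0:2|rs=1:2|pad=0:7 → word f880h → f8 80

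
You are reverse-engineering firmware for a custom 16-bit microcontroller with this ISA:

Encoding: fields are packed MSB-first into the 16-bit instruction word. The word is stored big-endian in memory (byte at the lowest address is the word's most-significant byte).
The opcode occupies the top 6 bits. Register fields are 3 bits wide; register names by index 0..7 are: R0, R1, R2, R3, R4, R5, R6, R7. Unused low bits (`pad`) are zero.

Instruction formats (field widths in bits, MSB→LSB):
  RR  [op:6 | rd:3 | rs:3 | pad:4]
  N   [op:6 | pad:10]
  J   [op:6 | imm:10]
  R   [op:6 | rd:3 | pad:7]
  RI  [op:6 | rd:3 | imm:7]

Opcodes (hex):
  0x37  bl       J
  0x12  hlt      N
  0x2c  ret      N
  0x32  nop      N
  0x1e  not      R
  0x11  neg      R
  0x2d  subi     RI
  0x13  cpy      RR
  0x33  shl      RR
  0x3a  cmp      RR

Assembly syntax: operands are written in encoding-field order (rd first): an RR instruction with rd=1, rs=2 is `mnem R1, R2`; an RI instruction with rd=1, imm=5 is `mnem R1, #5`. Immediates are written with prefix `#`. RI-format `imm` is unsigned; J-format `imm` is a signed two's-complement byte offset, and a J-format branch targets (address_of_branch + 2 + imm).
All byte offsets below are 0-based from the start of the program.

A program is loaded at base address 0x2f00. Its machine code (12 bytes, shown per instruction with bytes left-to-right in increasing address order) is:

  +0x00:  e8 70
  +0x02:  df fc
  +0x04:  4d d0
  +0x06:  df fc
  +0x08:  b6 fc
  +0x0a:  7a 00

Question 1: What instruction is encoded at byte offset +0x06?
bl #-4

off 0x06: read df fc as big → 0xdffc
  op=0xdffc>>10=0x37 ⇒ bl (J)
  imm@[9:0]=0x3fc (s10→-4) ⇒ #-4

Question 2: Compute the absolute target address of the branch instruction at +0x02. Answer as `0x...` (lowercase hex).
@+02  big-endian(df fc) = 0xdffc
  op=0xdffc>>10=0x37 ⇒ bl (J)
  imm: (w>>0)&0x3ff=0x3fc (s10→-4) → #-4
  target = base 0x2f00 + off 0x02 + 2 + imm -4 = 0x2f00

0x2f00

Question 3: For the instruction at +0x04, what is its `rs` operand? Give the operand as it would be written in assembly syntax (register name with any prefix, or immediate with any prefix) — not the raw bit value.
@+04  big-endian(4d d0) = 0x4dd0
  top 6b → 0x13 → cpy [RR]
  rd: (w>>7)&0x7=0x3 → R3
  rs: (w>>4)&0x7=0x5 → R5

R5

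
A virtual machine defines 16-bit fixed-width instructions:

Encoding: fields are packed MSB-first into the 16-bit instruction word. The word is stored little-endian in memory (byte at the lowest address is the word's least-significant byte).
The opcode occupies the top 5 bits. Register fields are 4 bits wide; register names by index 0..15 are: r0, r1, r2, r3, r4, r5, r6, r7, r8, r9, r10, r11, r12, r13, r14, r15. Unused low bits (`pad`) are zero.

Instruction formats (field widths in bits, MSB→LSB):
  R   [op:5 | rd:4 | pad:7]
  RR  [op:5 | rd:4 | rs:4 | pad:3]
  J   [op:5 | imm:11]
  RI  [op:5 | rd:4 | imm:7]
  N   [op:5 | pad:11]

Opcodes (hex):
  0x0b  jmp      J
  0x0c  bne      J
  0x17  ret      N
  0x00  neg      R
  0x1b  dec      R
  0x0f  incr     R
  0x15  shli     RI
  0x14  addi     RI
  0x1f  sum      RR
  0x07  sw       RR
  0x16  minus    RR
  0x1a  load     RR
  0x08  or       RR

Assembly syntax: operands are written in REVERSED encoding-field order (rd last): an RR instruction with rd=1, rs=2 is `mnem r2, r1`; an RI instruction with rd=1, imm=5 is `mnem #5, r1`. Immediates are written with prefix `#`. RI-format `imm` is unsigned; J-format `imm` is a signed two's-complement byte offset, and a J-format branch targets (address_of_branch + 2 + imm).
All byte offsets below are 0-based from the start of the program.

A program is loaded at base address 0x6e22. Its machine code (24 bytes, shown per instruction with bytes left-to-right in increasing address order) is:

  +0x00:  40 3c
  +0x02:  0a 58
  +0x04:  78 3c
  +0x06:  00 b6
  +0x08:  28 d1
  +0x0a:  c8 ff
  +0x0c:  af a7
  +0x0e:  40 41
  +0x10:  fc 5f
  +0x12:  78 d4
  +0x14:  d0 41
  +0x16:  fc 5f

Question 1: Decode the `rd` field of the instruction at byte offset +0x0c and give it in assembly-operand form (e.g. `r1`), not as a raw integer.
r15

off 0x0c: read af a7 as little → 0xa7af
  top 5b → 0x14 → addi [RI]
  [10:7] rd=15 = r15
  [6:0] imm=47 = #47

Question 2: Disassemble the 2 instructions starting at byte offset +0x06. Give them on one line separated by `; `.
minus r0, r12; load r5, r2

[06] 00 b6 → 0xb600
  op=0xb600>>11=0x16 ⇒ minus (RR)
  [10:7] rd=12 = r12
  [6:3] rs=0 = r0
[08] 28 d1 → 0xd128
  op=0xd128>>11=0x1a ⇒ load (RR)
  [10:7] rd=2 = r2
  [6:3] rs=5 = r5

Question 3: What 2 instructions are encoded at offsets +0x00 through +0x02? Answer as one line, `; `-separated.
sw r8, r8; jmp #10

[00] 40 3c → 0x3c40
  top 5b → 0x7 → sw [RR]
  rd: (w>>7)&0xf=0x8 → r8
  rs: (w>>3)&0xf=0x8 → r8
[02] 0a 58 → 0x580a
  top 5b → 0xb → jmp [J]
  imm: (w>>0)&0x7ff=0xa → #10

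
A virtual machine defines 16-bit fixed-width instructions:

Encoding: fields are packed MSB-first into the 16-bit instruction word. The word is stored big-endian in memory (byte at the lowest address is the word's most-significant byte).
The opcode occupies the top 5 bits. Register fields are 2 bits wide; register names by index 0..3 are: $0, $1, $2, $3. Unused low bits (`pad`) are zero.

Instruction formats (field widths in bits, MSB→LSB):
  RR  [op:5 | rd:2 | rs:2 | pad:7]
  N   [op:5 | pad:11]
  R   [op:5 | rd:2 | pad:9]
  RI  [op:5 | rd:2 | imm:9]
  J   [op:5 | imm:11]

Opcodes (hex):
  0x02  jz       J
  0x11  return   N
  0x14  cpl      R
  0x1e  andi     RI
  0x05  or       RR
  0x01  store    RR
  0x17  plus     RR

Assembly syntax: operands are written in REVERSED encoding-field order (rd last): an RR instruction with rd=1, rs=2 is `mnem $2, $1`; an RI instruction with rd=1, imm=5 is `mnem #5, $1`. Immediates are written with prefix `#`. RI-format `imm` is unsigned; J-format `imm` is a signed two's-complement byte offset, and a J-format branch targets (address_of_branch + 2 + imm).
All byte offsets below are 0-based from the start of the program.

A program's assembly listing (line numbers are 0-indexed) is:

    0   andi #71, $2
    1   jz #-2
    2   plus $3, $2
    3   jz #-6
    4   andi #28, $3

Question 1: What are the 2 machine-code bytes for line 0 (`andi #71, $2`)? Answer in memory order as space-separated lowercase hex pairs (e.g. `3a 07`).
line 0 (andi): pack op=0x1e:5|rd=2:2|imm=71:9 = 0xf447; big→ f4 47

f4 47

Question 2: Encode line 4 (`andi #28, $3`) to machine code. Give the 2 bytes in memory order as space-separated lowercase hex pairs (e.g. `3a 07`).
f6 1c

4. andi fields op=0x1e:5|rd=3:2|imm=28:9 → word f61ch → f6 1c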